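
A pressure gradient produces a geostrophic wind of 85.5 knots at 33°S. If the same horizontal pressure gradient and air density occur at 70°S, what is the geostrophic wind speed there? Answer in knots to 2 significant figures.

50 knots

With the same pressure gradient and density, V_g ∝ 1/f ∝ 1/sin φ.
V₂ = V₁ · sin φ₁ / sin φ₂ = 85.5 × sin 33° / sin 70°
V₂ = 85.5 × 0.5446/0.9397 = 50 knots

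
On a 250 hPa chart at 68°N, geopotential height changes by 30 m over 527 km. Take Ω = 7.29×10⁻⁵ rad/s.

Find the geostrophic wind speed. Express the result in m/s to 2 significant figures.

4.1 m/s

Coriolis parameter at 68°N:
f = 2Ω sin φ = 2 × 7.29×10⁻⁵ × sin 68° = 1.35×10⁻⁴ s⁻¹
Height gradient: |∂Z/∂n| = 30 m / 527000 m = 5.69×10⁻⁵
On a pressure surface, geostrophic balance gives V_g = (g/f)|∂Z/∂n|:
V_g = 9.81 × 5.69×10⁻⁵ / 1.35×10⁻⁴ = 4.13 m/s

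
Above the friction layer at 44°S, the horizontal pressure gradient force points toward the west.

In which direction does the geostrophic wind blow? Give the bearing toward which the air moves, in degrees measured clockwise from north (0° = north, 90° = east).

The pressure-gradient force points toward the west (bearing 270°).
Geostrophic balance: in the Southern Hemisphere the Coriolis force deflects motion to the left, so the geostrophic wind blows 90° to the left of the pressure-gradient force (low pressure on the right).
Rotating 270° by 90° counterclockwise gives 180° — the wind blows toward the south.

180°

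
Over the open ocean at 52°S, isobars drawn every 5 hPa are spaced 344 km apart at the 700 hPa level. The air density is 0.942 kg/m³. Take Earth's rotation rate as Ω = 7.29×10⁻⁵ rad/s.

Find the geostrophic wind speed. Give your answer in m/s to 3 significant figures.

Coriolis parameter at 52°S:
f = 2Ω sin φ = 2 × 7.29×10⁻⁵ × sin 52° = 1.15×10⁻⁴ s⁻¹
Pressure gradient: |∂P/∂n| = 500 Pa / 344000 m = 1.45×10⁻³ Pa/m
Geostrophic balance (pressure-gradient force = Coriolis force):
V_g = (1/(fρ)) |∂P/∂n| = 1.45×10⁻³ / (1.15×10⁻⁴ × 0.942) = 13.4 m/s

13.4 m/s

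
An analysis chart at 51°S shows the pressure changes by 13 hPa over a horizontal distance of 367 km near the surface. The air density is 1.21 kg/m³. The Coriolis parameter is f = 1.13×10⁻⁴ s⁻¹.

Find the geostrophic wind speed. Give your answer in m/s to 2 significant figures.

26 m/s

Pressure gradient: |∂P/∂n| = 1300 Pa / 367000 m = 3.54×10⁻³ Pa/m
Geostrophic balance (pressure-gradient force = Coriolis force):
V_g = (1/(fρ)) |∂P/∂n| = 3.54×10⁻³ / (1.13×10⁻⁴ × 1.21) = 25.9 m/s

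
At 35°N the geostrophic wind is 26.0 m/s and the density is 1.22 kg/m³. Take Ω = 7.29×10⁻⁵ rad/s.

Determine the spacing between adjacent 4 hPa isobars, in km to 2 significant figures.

150 km

Coriolis parameter at 35°N:
f = 2Ω sin φ = 2 × 7.29×10⁻⁵ × sin 35° = 8.36×10⁻⁵ s⁻¹
Geostrophic balance rearranged: |∂P/∂n| = f ρ V_g
|∂P/∂n| = 8.36×10⁻⁵ × 1.22 × 26.0 = 2.65×10⁻³ Pa/m
Isobar spacing: Δn = ΔP/|∂P/∂n| = 400 Pa / 2.65×10⁻³ Pa/m = 150792 m ≈ 150 km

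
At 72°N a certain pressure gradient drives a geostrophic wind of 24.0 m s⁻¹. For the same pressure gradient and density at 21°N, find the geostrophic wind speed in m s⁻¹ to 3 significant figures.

With the same pressure gradient and density, V_g ∝ 1/f ∝ 1/sin φ.
V₂ = V₁ · sin φ₁ / sin φ₂ = 24.0 × sin 72° / sin 21°
V₂ = 24.0 × 0.9511/0.3584 = 63.7 m s⁻¹

63.7 m s⁻¹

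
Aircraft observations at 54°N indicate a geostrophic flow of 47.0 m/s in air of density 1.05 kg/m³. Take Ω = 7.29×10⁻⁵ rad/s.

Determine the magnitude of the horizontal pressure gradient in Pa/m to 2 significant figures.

5.8×10⁻³ Pa/m

Coriolis parameter at 54°N:
f = 2Ω sin φ = 2 × 7.29×10⁻⁵ × sin 54° = 1.18×10⁻⁴ s⁻¹
Geostrophic balance rearranged: |∂P/∂n| = f ρ V_g
|∂P/∂n| = 1.18×10⁻⁴ × 1.05 × 47.0 = 5.82×10⁻³ Pa/m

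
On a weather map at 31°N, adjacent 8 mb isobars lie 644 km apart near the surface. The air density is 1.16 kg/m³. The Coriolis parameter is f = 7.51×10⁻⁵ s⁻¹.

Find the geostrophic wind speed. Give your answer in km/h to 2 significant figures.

Pressure gradient: |∂P/∂n| = 800 Pa / 644000 m = 1.24×10⁻³ Pa/m
Geostrophic balance (pressure-gradient force = Coriolis force):
V_g = (1/(fρ)) |∂P/∂n| = 1.24×10⁻³ / (7.51×10⁻⁵ × 1.16) = 14.3 m/s
Converting: 14.3 m/s × 3.6 = 51 km/h

51 km/h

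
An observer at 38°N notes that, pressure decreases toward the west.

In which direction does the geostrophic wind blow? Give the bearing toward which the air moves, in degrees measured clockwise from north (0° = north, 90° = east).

The pressure-gradient force points toward the west (bearing 270°).
Geostrophic balance: in the Northern Hemisphere the Coriolis force deflects motion to the right, so the geostrophic wind blows 90° to the right of the pressure-gradient force (low pressure on the left).
Rotating 270° by 90° clockwise gives 000° — the wind blows toward the north.

000°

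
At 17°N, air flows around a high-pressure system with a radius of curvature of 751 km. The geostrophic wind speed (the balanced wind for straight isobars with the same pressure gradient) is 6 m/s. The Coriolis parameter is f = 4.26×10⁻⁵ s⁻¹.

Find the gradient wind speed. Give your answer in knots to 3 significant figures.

Around a high, pressure-gradient force acts outward with centrifugal, so Coriolis balances both:
fV = (1/ρ)|∂P/∂n| + V²/R  →  V² − fR·V + fR·V_g = 0
With fR = 4.26×10⁻⁵ × 751×10³ m = 32.0 m/s:
V = [fR − √((fR)² − 4 fR V_g)]/2 = [32.0 − √(32.0² − 4×32.0×6)]/2 = 8 m/s
Supergeostrophic (V > V_g = 6 m/s), as expected around a high.
Converting: 8 m/s × 1.944 = 15.6 knots

15.6 knots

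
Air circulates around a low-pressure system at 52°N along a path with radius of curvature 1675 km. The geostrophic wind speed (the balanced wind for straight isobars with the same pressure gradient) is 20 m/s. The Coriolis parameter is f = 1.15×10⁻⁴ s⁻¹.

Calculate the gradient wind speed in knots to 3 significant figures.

Around a low, centrifugal force acts outward with Coriolis, so pressure-gradient force balances both:
(1/ρ)|∂P/∂n| = fV + V²/R  →  V² + fR·V − fR·V_g = 0
With fR = 1.15×10⁻⁴ × 1675×10³ m = 193 m/s:
V = [−fR + √((fR)² + 4 fR V_g)]/2 = [−193 + √(193² + 4×193×20)]/2 = 18.3 m/s
Subgeostrophic (V < V_g = 20 m/s), as expected around a low.
Converting: 18.3 m/s × 1.944 = 35.5 knots

35.5 knots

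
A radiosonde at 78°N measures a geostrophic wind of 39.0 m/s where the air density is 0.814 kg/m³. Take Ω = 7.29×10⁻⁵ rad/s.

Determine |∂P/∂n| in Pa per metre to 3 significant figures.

Coriolis parameter at 78°N:
f = 2Ω sin φ = 2 × 7.29×10⁻⁵ × sin 78° = 1.43×10⁻⁴ s⁻¹
Geostrophic balance rearranged: |∂P/∂n| = f ρ V_g
|∂P/∂n| = 1.43×10⁻⁴ × 0.814 × 39.0 = 4.53×10⁻³ Pa/m

4.53×10⁻³ Pa/m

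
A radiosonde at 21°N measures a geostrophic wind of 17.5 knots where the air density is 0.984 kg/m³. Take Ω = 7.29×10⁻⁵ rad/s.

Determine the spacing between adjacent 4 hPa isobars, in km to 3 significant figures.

864 km

Coriolis parameter at 21°N:
f = 2Ω sin φ = 2 × 7.29×10⁻⁵ × sin 21° = 5.23×10⁻⁵ s⁻¹
Wind speed in SI: 17.5 knots = 9.00 m/s
Geostrophic balance rearranged: |∂P/∂n| = f ρ V_g
|∂P/∂n| = 5.23×10⁻⁵ × 0.984 × 9.00 = 4.63×10⁻⁴ Pa/m
Isobar spacing: Δn = ΔP/|∂P/∂n| = 400 Pa / 4.63×10⁻⁴ Pa/m = 864176 m ≈ 864 km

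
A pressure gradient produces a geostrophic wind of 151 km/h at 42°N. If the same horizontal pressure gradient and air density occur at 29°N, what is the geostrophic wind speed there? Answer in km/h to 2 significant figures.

With the same pressure gradient and density, V_g ∝ 1/f ∝ 1/sin φ.
V₂ = V₁ · sin φ₁ / sin φ₂ = 151 × sin 42° / sin 29°
V₂ = 151 × 0.6691/0.4848 = 210 km/h

210 km/h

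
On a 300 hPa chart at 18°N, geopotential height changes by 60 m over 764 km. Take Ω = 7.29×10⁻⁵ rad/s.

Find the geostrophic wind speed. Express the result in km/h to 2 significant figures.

62 km/h

Coriolis parameter at 18°N:
f = 2Ω sin φ = 2 × 7.29×10⁻⁵ × sin 18° = 4.51×10⁻⁵ s⁻¹
Height gradient: |∂Z/∂n| = 60 m / 764000 m = 7.85×10⁻⁵
On a pressure surface, geostrophic balance gives V_g = (g/f)|∂Z/∂n|:
V_g = 9.81 × 7.85×10⁻⁵ / 4.51×10⁻⁵ = 17.1 m/s
Converting: 17.1 m/s × 3.6 = 62 km/h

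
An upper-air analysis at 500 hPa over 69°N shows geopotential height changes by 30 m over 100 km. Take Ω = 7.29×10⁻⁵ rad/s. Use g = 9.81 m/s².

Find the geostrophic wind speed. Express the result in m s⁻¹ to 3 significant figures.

21.6 m s⁻¹

Coriolis parameter at 69°N:
f = 2Ω sin φ = 2 × 7.29×10⁻⁵ × sin 69° = 1.36×10⁻⁴ s⁻¹
Height gradient: |∂Z/∂n| = 30 m / 100000 m = 3.00×10⁻⁴
On a pressure surface, geostrophic balance gives V_g = (g/f)|∂Z/∂n|:
V_g = 9.81 × 3.00×10⁻⁴ / 1.36×10⁻⁴ = 21.6 m/s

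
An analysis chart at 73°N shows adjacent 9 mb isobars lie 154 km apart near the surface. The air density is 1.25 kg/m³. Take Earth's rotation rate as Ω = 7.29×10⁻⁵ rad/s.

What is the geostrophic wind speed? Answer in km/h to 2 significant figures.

Coriolis parameter at 73°N:
f = 2Ω sin φ = 2 × 7.29×10⁻⁵ × sin 73° = 1.39×10⁻⁴ s⁻¹
Pressure gradient: |∂P/∂n| = 900 Pa / 154000 m = 5.84×10⁻³ Pa/m
Geostrophic balance (pressure-gradient force = Coriolis force):
V_g = (1/(fρ)) |∂P/∂n| = 5.84×10⁻³ / (1.39×10⁻⁴ × 1.25) = 33.5 m/s
Converting: 33.5 m/s × 3.6 = 120 km/h

120 km/h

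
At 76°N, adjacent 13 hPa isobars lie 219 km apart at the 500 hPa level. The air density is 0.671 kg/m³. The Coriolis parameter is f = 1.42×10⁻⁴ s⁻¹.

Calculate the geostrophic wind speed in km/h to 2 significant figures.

220 km/h

Pressure gradient: |∂P/∂n| = 1300 Pa / 219000 m = 5.94×10⁻³ Pa/m
Geostrophic balance (pressure-gradient force = Coriolis force):
V_g = (1/(fρ)) |∂P/∂n| = 5.94×10⁻³ / (1.42×10⁻⁴ × 0.671) = 62.3 m/s
Converting: 62.3 m/s × 3.6 = 220 km/h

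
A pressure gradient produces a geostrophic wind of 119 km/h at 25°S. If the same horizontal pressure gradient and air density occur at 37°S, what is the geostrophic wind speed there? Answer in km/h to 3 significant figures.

83.6 km/h

With the same pressure gradient and density, V_g ∝ 1/f ∝ 1/sin φ.
V₂ = V₁ · sin φ₁ / sin φ₂ = 119 × sin 25° / sin 37°
V₂ = 119 × 0.4226/0.6018 = 83.6 km/h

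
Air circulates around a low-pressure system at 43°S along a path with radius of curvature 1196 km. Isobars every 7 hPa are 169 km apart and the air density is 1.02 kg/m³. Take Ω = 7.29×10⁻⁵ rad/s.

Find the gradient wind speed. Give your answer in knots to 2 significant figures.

Coriolis parameter at 43°S:
f = 2Ω sin φ = 2 × 7.29×10⁻⁵ × sin 43° = 9.94×10⁻⁵ s⁻¹
Pressure gradient: |∂P/∂n| = 700 Pa / 169000 m = 4.14×10⁻³ Pa/m
Geostrophic speed: V_g = |∂P/∂n|/(fρ) = 4.14×10⁻³/(9.94×10⁻⁵ × 1.02) = 40.8 m/s
Around a low, centrifugal force acts outward with Coriolis, so pressure-gradient force balances both:
(1/ρ)|∂P/∂n| = fV + V²/R  →  V² + fR·V − fR·V_g = 0
With fR = 9.94×10⁻⁵ × 1196×10³ m = 119 m/s:
V = [−fR + √((fR)² + 4 fR V_g)]/2 = [−119 + √(119² + 4×119×40.8)]/2 = 32.1 m/s
Subgeostrophic (V < V_g = 40.8 m/s), as expected around a low.
Converting: 32.1 m/s × 1.944 = 62 knots

62 knots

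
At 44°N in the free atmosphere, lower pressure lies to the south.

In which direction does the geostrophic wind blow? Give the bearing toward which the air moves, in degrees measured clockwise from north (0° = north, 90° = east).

The pressure-gradient force points toward the south (bearing 180°).
Geostrophic balance: in the Northern Hemisphere the Coriolis force deflects motion to the right, so the geostrophic wind blows 90° to the right of the pressure-gradient force (low pressure on the left).
Rotating 180° by 90° clockwise gives 270° — the wind blows toward the west.

270°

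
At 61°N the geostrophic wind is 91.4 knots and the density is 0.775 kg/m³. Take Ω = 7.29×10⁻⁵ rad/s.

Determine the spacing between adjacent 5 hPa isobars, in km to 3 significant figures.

Coriolis parameter at 61°N:
f = 2Ω sin φ = 2 × 7.29×10⁻⁵ × sin 61° = 1.28×10⁻⁴ s⁻¹
Wind speed in SI: 91.4 knots = 47.0 m/s
Geostrophic balance rearranged: |∂P/∂n| = f ρ V_g
|∂P/∂n| = 1.28×10⁻⁴ × 0.775 × 47.0 = 4.65×10⁻³ Pa/m
Isobar spacing: Δn = ΔP/|∂P/∂n| = 500 Pa / 4.65×10⁻³ Pa/m = 107599 m ≈ 108 km

108 km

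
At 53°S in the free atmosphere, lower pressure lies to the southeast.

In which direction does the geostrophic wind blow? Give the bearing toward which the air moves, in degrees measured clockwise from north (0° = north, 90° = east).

The pressure-gradient force points toward the southeast (bearing 135°).
Geostrophic balance: in the Southern Hemisphere the Coriolis force deflects motion to the left, so the geostrophic wind blows 90° to the left of the pressure-gradient force (low pressure on the right).
Rotating 135° by 90° counterclockwise gives 045° — the wind blows toward the northeast.

045°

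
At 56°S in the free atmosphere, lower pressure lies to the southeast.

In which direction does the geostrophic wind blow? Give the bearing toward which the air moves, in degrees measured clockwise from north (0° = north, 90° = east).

045°

The pressure-gradient force points toward the southeast (bearing 135°).
Geostrophic balance: in the Southern Hemisphere the Coriolis force deflects motion to the left, so the geostrophic wind blows 90° to the left of the pressure-gradient force (low pressure on the right).
Rotating 135° by 90° counterclockwise gives 045° — the wind blows toward the northeast.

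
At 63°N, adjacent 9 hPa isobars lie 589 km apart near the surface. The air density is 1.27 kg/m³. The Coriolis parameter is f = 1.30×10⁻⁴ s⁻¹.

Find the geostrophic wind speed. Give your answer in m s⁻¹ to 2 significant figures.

9.3 m s⁻¹

Pressure gradient: |∂P/∂n| = 900 Pa / 589000 m = 1.53×10⁻³ Pa/m
Geostrophic balance (pressure-gradient force = Coriolis force):
V_g = (1/(fρ)) |∂P/∂n| = 1.53×10⁻³ / (1.30×10⁻⁴ × 1.27) = 9.26 m/s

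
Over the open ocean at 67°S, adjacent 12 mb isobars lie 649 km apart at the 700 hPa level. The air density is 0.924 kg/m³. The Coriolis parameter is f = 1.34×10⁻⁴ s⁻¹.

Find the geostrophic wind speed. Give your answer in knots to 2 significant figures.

Pressure gradient: |∂P/∂n| = 1200 Pa / 649000 m = 1.85×10⁻³ Pa/m
Geostrophic balance (pressure-gradient force = Coriolis force):
V_g = (1/(fρ)) |∂P/∂n| = 1.85×10⁻³ / (1.34×10⁻⁴ × 0.924) = 14.9 m/s
Converting: 14.9 m/s × 1.944 = 29 knots

29 knots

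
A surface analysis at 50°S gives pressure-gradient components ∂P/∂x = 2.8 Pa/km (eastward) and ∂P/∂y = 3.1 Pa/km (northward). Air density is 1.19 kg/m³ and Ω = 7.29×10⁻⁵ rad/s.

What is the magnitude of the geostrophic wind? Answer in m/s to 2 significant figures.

Coriolis parameter at 50°S:
f = 2Ω sin φ = 2 × 7.29×10⁻⁵ × sin 50° = 1.12×10⁻⁴ s⁻¹
In the Southern Hemisphere f is negative: f = −1.12×10⁻⁴ s⁻¹.
Component geostrophic relations (x east, y north):
u_g = −(1/(fρ)) ∂P/∂y,  v_g = (1/(fρ)) ∂P/∂x
u_g = −(3.1×10⁻³)/(−1.12×10⁻⁴ × 1.19) = 23.3 m/s;  v_g = (2.8×10⁻³)/(−1.12×10⁻⁴ × 1.19) = −21.1 m/s
|V_g| = √(u_g² + v_g²) = 31.4 m/s

31 m/s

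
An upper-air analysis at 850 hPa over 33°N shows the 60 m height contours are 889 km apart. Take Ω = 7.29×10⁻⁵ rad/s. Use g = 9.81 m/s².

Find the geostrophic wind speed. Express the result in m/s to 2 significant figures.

Coriolis parameter at 33°N:
f = 2Ω sin φ = 2 × 7.29×10⁻⁵ × sin 33° = 7.94×10⁻⁵ s⁻¹
Height gradient: |∂Z/∂n| = 60 m / 889000 m = 6.75×10⁻⁵
On a pressure surface, geostrophic balance gives V_g = (g/f)|∂Z/∂n|:
V_g = 9.81 × 6.75×10⁻⁵ / 7.94×10⁻⁵ = 8.34 m/s

8.3 m/s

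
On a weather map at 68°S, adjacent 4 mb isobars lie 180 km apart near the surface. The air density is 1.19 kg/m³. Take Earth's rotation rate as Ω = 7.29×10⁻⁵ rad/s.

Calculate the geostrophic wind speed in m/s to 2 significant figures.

Coriolis parameter at 68°S:
f = 2Ω sin φ = 2 × 7.29×10⁻⁵ × sin 68° = 1.35×10⁻⁴ s⁻¹
Pressure gradient: |∂P/∂n| = 400 Pa / 180000 m = 2.22×10⁻³ Pa/m
Geostrophic balance (pressure-gradient force = Coriolis force):
V_g = (1/(fρ)) |∂P/∂n| = 2.22×10⁻³ / (1.35×10⁻⁴ × 1.19) = 13.8 m/s

14 m/s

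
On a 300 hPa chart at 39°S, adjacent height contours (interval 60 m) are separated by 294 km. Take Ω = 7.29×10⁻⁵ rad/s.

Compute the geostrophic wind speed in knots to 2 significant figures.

Coriolis parameter at 39°S:
f = 2Ω sin φ = 2 × 7.29×10⁻⁵ × sin 39° = 9.18×10⁻⁵ s⁻¹
Height gradient: |∂Z/∂n| = 60 m / 294000 m = 2.04×10⁻⁴
On a pressure surface, geostrophic balance gives V_g = (g/f)|∂Z/∂n|:
V_g = 9.81 × 2.04×10⁻⁴ / 9.18×10⁻⁵ = 21.8 m/s
Converting: 21.8 m/s × 1.944 = 42 knots

42 knots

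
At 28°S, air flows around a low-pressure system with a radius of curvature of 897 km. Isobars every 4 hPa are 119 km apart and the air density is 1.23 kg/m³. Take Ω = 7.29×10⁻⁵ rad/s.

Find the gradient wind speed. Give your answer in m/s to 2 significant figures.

Coriolis parameter at 28°S:
f = 2Ω sin φ = 2 × 7.29×10⁻⁵ × sin 28° = 6.84×10⁻⁵ s⁻¹
Pressure gradient: |∂P/∂n| = 400 Pa / 119000 m = 3.36×10⁻³ Pa/m
Geostrophic speed: V_g = |∂P/∂n|/(fρ) = 3.36×10⁻³/(6.84×10⁻⁵ × 1.23) = 39.9 m/s
Around a low, centrifugal force acts outward with Coriolis, so pressure-gradient force balances both:
(1/ρ)|∂P/∂n| = fV + V²/R  →  V² + fR·V − fR·V_g = 0
With fR = 6.84×10⁻⁵ × 897×10³ m = 61.4 m/s:
V = [−fR + √((fR)² + 4 fR V_g)]/2 = [−61.4 + √(61.4² + 4×61.4×39.9)]/2 = 27.6 m/s
Subgeostrophic (V < V_g = 39.9 m/s), as expected around a low.

28 m/s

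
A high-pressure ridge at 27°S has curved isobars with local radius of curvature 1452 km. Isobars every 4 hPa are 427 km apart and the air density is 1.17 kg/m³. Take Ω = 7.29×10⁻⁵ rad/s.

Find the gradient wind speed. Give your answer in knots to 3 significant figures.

Coriolis parameter at 27°S:
f = 2Ω sin φ = 2 × 7.29×10⁻⁵ × sin 27° = 6.62×10⁻⁵ s⁻¹
Pressure gradient: |∂P/∂n| = 400 Pa / 427000 m = 9.37×10⁻⁴ Pa/m
Geostrophic speed: V_g = |∂P/∂n|/(fρ) = 9.37×10⁻⁴/(6.62×10⁻⁵ × 1.17) = 12.1 m/s
Around a high, pressure-gradient force acts outward with centrifugal, so Coriolis balances both:
fV = (1/ρ)|∂P/∂n| + V²/R  →  V² − fR·V + fR·V_g = 0
With fR = 6.62×10⁻⁵ × 1452×10³ m = 96.1 m/s:
V = [fR − √((fR)² − 4 fR V_g)]/2 = [96.1 − √(96.1² − 4×96.1×12.1)]/2 = 14.2 m/s
Supergeostrophic (V > V_g = 12.1 m/s), as expected around a high.
Converting: 14.2 m/s × 1.944 = 27.6 knots

27.6 knots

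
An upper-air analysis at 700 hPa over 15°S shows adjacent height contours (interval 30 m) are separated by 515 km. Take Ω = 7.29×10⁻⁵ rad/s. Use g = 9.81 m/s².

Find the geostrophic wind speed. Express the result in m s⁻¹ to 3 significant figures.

Coriolis parameter at 15°S:
f = 2Ω sin φ = 2 × 7.29×10⁻⁵ × sin 15° = 3.77×10⁻⁵ s⁻¹
Height gradient: |∂Z/∂n| = 30 m / 515000 m = 5.83×10⁻⁵
On a pressure surface, geostrophic balance gives V_g = (g/f)|∂Z/∂n|:
V_g = 9.81 × 5.83×10⁻⁵ / 3.77×10⁻⁵ = 15.1 m/s

15.1 m s⁻¹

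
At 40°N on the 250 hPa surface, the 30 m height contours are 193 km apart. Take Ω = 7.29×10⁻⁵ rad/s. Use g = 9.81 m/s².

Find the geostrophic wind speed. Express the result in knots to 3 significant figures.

Coriolis parameter at 40°N:
f = 2Ω sin φ = 2 × 7.29×10⁻⁵ × sin 40° = 9.37×10⁻⁵ s⁻¹
Height gradient: |∂Z/∂n| = 30 m / 193000 m = 1.55×10⁻⁴
On a pressure surface, geostrophic balance gives V_g = (g/f)|∂Z/∂n|:
V_g = 9.81 × 1.55×10⁻⁴ / 9.37×10⁻⁵ = 16.3 m/s
Converting: 16.3 m/s × 1.944 = 31.6 knots

31.6 knots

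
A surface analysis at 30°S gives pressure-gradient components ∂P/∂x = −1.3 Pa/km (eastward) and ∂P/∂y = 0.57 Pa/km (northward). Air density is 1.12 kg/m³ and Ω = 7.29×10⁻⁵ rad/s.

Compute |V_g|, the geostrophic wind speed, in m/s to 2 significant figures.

Coriolis parameter at 30°S:
f = 2Ω sin φ = 2 × 7.29×10⁻⁵ × sin 30° = 7.29×10⁻⁵ s⁻¹
In the Southern Hemisphere f is negative: f = −7.29×10⁻⁵ s⁻¹.
Component geostrophic relations (x east, y north):
u_g = −(1/(fρ)) ∂P/∂y,  v_g = (1/(fρ)) ∂P/∂x
u_g = −(0.57×10⁻³)/(−7.29×10⁻⁵ × 1.12) = 6.98 m/s;  v_g = (−1.3×10⁻³)/(−7.29×10⁻⁵ × 1.12) = 15.9 m/s
|V_g| = √(u_g² + v_g²) = 17.4 m/s

17 m/s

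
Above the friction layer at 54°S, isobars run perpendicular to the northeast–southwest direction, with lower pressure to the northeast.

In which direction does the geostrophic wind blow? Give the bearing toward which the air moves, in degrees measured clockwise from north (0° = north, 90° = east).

The pressure-gradient force points toward the northeast (bearing 045°).
Geostrophic balance: in the Southern Hemisphere the Coriolis force deflects motion to the left, so the geostrophic wind blows 90° to the left of the pressure-gradient force (low pressure on the right).
Rotating 045° by 90° counterclockwise gives 315° — the wind blows toward the northwest.

315°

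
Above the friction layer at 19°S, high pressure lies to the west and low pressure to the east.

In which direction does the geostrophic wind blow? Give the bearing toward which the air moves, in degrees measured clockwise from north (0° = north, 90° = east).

The pressure-gradient force points toward the east (bearing 090°).
Geostrophic balance: in the Southern Hemisphere the Coriolis force deflects motion to the left, so the geostrophic wind blows 90° to the left of the pressure-gradient force (low pressure on the right).
Rotating 090° by 90° counterclockwise gives 000° — the wind blows toward the north.

000°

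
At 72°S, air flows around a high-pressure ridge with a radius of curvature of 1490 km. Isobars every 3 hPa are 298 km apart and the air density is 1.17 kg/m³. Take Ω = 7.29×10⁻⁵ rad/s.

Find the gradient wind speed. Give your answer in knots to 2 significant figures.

12 knots

Coriolis parameter at 72°S:
f = 2Ω sin φ = 2 × 7.29×10⁻⁵ × sin 72° = 1.39×10⁻⁴ s⁻¹
Pressure gradient: |∂P/∂n| = 300 Pa / 298000 m = 1.01×10⁻³ Pa/m
Geostrophic speed: V_g = |∂P/∂n|/(fρ) = 1.01×10⁻³/(1.39×10⁻⁴ × 1.17) = 6.21 m/s
Around a high, pressure-gradient force acts outward with centrifugal, so Coriolis balances both:
fV = (1/ρ)|∂P/∂n| + V²/R  →  V² − fR·V + fR·V_g = 0
With fR = 1.39×10⁻⁴ × 1490×10³ m = 207 m/s:
V = [fR − √((fR)² − 4 fR V_g)]/2 = [207 − √(207² − 4×207×6.21)]/2 = 6.4 m/s
Supergeostrophic (V > V_g = 6.21 m/s), as expected around a high.
Converting: 6.4 m/s × 1.944 = 12 knots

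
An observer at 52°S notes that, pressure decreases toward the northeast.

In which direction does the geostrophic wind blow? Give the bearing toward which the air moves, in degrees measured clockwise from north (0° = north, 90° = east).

The pressure-gradient force points toward the northeast (bearing 045°).
Geostrophic balance: in the Southern Hemisphere the Coriolis force deflects motion to the left, so the geostrophic wind blows 90° to the left of the pressure-gradient force (low pressure on the right).
Rotating 045° by 90° counterclockwise gives 315° — the wind blows toward the northwest.

315°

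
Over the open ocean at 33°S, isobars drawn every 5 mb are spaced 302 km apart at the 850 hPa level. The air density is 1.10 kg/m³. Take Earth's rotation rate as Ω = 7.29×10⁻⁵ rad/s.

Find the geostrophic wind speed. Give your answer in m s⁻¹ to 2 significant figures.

19 m s⁻¹

Coriolis parameter at 33°S:
f = 2Ω sin φ = 2 × 7.29×10⁻⁵ × sin 33° = 7.94×10⁻⁵ s⁻¹
Pressure gradient: |∂P/∂n| = 500 Pa / 302000 m = 1.66×10⁻³ Pa/m
Geostrophic balance (pressure-gradient force = Coriolis force):
V_g = (1/(fρ)) |∂P/∂n| = 1.66×10⁻³ / (7.94×10⁻⁵ × 1.10) = 19.0 m/s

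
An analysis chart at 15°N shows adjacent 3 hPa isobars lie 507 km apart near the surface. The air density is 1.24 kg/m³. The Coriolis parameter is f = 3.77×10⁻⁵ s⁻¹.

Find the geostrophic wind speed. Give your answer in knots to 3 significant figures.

24.6 knots

Pressure gradient: |∂P/∂n| = 300 Pa / 507000 m = 5.92×10⁻⁴ Pa/m
Geostrophic balance (pressure-gradient force = Coriolis force):
V_g = (1/(fρ)) |∂P/∂n| = 5.92×10⁻⁴ / (3.77×10⁻⁵ × 1.24) = 12.7 m/s
Converting: 12.7 m/s × 1.944 = 24.6 knots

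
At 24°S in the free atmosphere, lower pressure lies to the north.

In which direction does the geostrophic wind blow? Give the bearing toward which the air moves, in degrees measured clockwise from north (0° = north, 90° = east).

The pressure-gradient force points toward the north (bearing 000°).
Geostrophic balance: in the Southern Hemisphere the Coriolis force deflects motion to the left, so the geostrophic wind blows 90° to the left of the pressure-gradient force (low pressure on the right).
Rotating 000° by 90° counterclockwise gives 270° — the wind blows toward the west.

270°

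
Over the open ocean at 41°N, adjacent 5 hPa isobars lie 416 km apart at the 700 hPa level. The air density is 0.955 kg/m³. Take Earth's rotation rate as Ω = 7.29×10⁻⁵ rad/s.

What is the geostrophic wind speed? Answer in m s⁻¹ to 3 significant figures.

Coriolis parameter at 41°N:
f = 2Ω sin φ = 2 × 7.29×10⁻⁵ × sin 41° = 9.57×10⁻⁵ s⁻¹
Pressure gradient: |∂P/∂n| = 500 Pa / 416000 m = 1.20×10⁻³ Pa/m
Geostrophic balance (pressure-gradient force = Coriolis force):
V_g = (1/(fρ)) |∂P/∂n| = 1.20×10⁻³ / (9.57×10⁻⁵ × 0.955) = 13.2 m/s

13.2 m s⁻¹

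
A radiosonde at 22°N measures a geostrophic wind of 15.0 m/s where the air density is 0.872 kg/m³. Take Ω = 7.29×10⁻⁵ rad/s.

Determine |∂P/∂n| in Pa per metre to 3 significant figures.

Coriolis parameter at 22°N:
f = 2Ω sin φ = 2 × 7.29×10⁻⁵ × sin 22° = 5.46×10⁻⁵ s⁻¹
Geostrophic balance rearranged: |∂P/∂n| = f ρ V_g
|∂P/∂n| = 5.46×10⁻⁵ × 0.872 × 15.0 = 7.14×10⁻⁴ Pa/m

7.14×10⁻⁴ Pa/m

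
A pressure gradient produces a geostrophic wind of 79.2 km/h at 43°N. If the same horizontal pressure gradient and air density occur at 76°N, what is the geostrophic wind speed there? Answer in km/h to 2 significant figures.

With the same pressure gradient and density, V_g ∝ 1/f ∝ 1/sin φ.
V₂ = V₁ · sin φ₁ / sin φ₂ = 79.2 × sin 43° / sin 76°
V₂ = 79.2 × 0.6820/0.9703 = 56 km/h

56 km/h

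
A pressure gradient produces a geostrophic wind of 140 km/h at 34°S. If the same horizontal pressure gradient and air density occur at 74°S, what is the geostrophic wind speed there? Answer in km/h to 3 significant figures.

With the same pressure gradient and density, V_g ∝ 1/f ∝ 1/sin φ.
V₂ = V₁ · sin φ₁ / sin φ₂ = 140 × sin 34° / sin 74°
V₂ = 140 × 0.5592/0.9613 = 81.4 km/h

81.4 km/h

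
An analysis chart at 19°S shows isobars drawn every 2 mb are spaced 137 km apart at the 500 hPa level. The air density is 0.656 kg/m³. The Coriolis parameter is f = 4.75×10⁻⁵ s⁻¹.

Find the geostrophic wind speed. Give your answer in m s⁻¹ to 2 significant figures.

47 m s⁻¹

Pressure gradient: |∂P/∂n| = 200 Pa / 137000 m = 1.46×10⁻³ Pa/m
Geostrophic balance (pressure-gradient force = Coriolis force):
V_g = (1/(fρ)) |∂P/∂n| = 1.46×10⁻³ / (4.75×10⁻⁵ × 0.656) = 46.9 m/s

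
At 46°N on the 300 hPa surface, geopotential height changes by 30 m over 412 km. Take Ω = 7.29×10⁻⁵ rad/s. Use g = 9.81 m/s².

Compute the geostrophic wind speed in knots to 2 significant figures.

Coriolis parameter at 46°N:
f = 2Ω sin φ = 2 × 7.29×10⁻⁵ × sin 46° = 1.05×10⁻⁴ s⁻¹
Height gradient: |∂Z/∂n| = 30 m / 412000 m = 7.28×10⁻⁵
On a pressure surface, geostrophic balance gives V_g = (g/f)|∂Z/∂n|:
V_g = 9.81 × 7.28×10⁻⁵ / 1.05×10⁻⁴ = 6.81 m/s
Converting: 6.81 m/s × 1.944 = 13 knots

13 knots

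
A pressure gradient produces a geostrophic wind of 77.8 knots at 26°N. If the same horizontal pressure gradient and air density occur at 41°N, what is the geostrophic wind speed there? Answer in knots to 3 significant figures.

52.0 knots

With the same pressure gradient and density, V_g ∝ 1/f ∝ 1/sin φ.
V₂ = V₁ · sin φ₁ / sin φ₂ = 77.8 × sin 26° / sin 41°
V₂ = 77.8 × 0.4384/0.6561 = 52.0 knots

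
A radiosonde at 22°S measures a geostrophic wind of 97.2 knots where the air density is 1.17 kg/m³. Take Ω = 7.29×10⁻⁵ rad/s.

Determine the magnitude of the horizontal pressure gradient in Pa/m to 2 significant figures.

Coriolis parameter at 22°S:
f = 2Ω sin φ = 2 × 7.29×10⁻⁵ × sin 22° = 5.46×10⁻⁵ s⁻¹
Wind speed in SI: 97.2 knots = 50.0 m/s
Geostrophic balance rearranged: |∂P/∂n| = f ρ V_g
|∂P/∂n| = 5.46×10⁻⁵ × 1.17 × 50.0 = 3.20×10⁻³ Pa/m

3.2×10⁻³ Pa/m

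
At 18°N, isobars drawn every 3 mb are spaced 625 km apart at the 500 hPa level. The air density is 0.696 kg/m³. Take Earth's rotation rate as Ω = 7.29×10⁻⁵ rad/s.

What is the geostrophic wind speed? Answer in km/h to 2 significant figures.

55 km/h

Coriolis parameter at 18°N:
f = 2Ω sin φ = 2 × 7.29×10⁻⁵ × sin 18° = 4.51×10⁻⁵ s⁻¹
Pressure gradient: |∂P/∂n| = 300 Pa / 625000 m = 4.80×10⁻⁴ Pa/m
Geostrophic balance (pressure-gradient force = Coriolis force):
V_g = (1/(fρ)) |∂P/∂n| = 4.80×10⁻⁴ / (4.51×10⁻⁵ × 0.696) = 15.3 m/s
Converting: 15.3 m/s × 3.6 = 55 km/h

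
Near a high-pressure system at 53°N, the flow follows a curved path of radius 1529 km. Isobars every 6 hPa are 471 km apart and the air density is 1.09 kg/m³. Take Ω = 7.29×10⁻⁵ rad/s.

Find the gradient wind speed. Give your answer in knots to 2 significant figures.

Coriolis parameter at 53°N:
f = 2Ω sin φ = 2 × 7.29×10⁻⁵ × sin 53° = 1.16×10⁻⁴ s⁻¹
Pressure gradient: |∂P/∂n| = 600 Pa / 471000 m = 1.27×10⁻³ Pa/m
Geostrophic speed: V_g = |∂P/∂n|/(fρ) = 1.27×10⁻³/(1.16×10⁻⁴ × 1.09) = 10.0 m/s
Around a high, pressure-gradient force acts outward with centrifugal, so Coriolis balances both:
fV = (1/ρ)|∂P/∂n| + V²/R  →  V² − fR·V + fR·V_g = 0
With fR = 1.16×10⁻⁴ × 1529×10³ m = 178 m/s:
V = [fR − √((fR)² − 4 fR V_g)]/2 = [178 − √(178² − 4×178×10)]/2 = 10.7 m/s
Supergeostrophic (V > V_g = 10 m/s), as expected around a high.
Converting: 10.7 m/s × 1.944 = 21 knots

21 knots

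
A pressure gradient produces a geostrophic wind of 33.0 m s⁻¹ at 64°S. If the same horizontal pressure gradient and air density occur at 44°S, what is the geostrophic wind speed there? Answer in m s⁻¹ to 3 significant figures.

With the same pressure gradient and density, V_g ∝ 1/f ∝ 1/sin φ.
V₂ = V₁ · sin φ₁ / sin φ₂ = 33.0 × sin 64° / sin 44°
V₂ = 33.0 × 0.8988/0.6947 = 42.7 m s⁻¹

42.7 m s⁻¹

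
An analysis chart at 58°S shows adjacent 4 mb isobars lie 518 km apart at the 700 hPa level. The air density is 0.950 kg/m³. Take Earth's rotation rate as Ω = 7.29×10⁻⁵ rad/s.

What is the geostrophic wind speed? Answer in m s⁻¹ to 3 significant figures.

6.57 m s⁻¹

Coriolis parameter at 58°S:
f = 2Ω sin φ = 2 × 7.29×10⁻⁵ × sin 58° = 1.24×10⁻⁴ s⁻¹
Pressure gradient: |∂P/∂n| = 400 Pa / 518000 m = 7.72×10⁻⁴ Pa/m
Geostrophic balance (pressure-gradient force = Coriolis force):
V_g = (1/(fρ)) |∂P/∂n| = 7.72×10⁻⁴ / (1.24×10⁻⁴ × 0.950) = 6.57 m/s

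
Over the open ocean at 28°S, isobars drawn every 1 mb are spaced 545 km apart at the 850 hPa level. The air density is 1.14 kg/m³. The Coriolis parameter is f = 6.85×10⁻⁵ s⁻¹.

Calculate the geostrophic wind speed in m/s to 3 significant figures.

2.35 m/s

Pressure gradient: |∂P/∂n| = 100 Pa / 545000 m = 1.83×10⁻⁴ Pa/m
Geostrophic balance (pressure-gradient force = Coriolis force):
V_g = (1/(fρ)) |∂P/∂n| = 1.83×10⁻⁴ / (6.85×10⁻⁵ × 1.14) = 2.35 m/s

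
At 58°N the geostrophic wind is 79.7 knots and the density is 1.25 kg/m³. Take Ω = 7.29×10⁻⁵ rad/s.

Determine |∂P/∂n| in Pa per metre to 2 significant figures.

Coriolis parameter at 58°N:
f = 2Ω sin φ = 2 × 7.29×10⁻⁵ × sin 58° = 1.24×10⁻⁴ s⁻¹
Wind speed in SI: 79.7 knots = 41.0 m/s
Geostrophic balance rearranged: |∂P/∂n| = f ρ V_g
|∂P/∂n| = 1.24×10⁻⁴ × 1.25 × 41.0 = 6.34×10⁻³ Pa/m

6.3×10⁻³ Pa/m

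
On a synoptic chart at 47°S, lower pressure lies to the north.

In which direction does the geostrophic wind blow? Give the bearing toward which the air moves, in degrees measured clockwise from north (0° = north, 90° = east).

The pressure-gradient force points toward the north (bearing 000°).
Geostrophic balance: in the Southern Hemisphere the Coriolis force deflects motion to the left, so the geostrophic wind blows 90° to the left of the pressure-gradient force (low pressure on the right).
Rotating 000° by 90° counterclockwise gives 270° — the wind blows toward the west.

270°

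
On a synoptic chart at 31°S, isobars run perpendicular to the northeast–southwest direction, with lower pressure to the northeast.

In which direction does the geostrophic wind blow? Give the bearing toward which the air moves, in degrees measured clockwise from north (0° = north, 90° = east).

315°

The pressure-gradient force points toward the northeast (bearing 045°).
Geostrophic balance: in the Southern Hemisphere the Coriolis force deflects motion to the left, so the geostrophic wind blows 90° to the left of the pressure-gradient force (low pressure on the right).
Rotating 045° by 90° counterclockwise gives 315° — the wind blows toward the northwest.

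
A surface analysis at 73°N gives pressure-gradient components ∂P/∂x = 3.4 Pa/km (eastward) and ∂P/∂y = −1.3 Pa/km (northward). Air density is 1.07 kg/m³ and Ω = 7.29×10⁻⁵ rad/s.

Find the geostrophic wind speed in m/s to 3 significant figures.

Coriolis parameter at 73°N:
f = 2Ω sin φ = 2 × 7.29×10⁻⁵ × sin 73° = 1.39×10⁻⁴ s⁻¹
Component geostrophic relations (x east, y north):
u_g = −(1/(fρ)) ∂P/∂y,  v_g = (1/(fρ)) ∂P/∂x
u_g = −(−1.3×10⁻³)/(1.39×10⁻⁴ × 1.07) = 8.71 m/s;  v_g = (3.4×10⁻³)/(1.39×10⁻⁴ × 1.07) = 22.8 m/s
|V_g| = √(u_g² + v_g²) = 24.4 m/s

24.4 m/s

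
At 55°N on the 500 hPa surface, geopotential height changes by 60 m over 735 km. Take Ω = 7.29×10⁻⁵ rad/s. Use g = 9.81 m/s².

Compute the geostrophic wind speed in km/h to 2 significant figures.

24 km/h

Coriolis parameter at 55°N:
f = 2Ω sin φ = 2 × 7.29×10⁻⁵ × sin 55° = 1.19×10⁻⁴ s⁻¹
Height gradient: |∂Z/∂n| = 60 m / 735000 m = 8.16×10⁻⁵
On a pressure surface, geostrophic balance gives V_g = (g/f)|∂Z/∂n|:
V_g = 9.81 × 8.16×10⁻⁵ / 1.19×10⁻⁴ = 6.71 m/s
Converting: 6.71 m/s × 3.6 = 24 km/h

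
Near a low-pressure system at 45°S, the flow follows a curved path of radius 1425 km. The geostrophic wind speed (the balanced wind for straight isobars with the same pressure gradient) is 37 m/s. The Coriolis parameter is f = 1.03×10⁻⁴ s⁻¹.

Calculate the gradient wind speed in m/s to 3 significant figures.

Around a low, centrifugal force acts outward with Coriolis, so pressure-gradient force balances both:
(1/ρ)|∂P/∂n| = fV + V²/R  →  V² + fR·V − fR·V_g = 0
With fR = 1.03×10⁻⁴ × 1425×10³ m = 147 m/s:
V = [−fR + √((fR)² + 4 fR V_g)]/2 = [−147 + √(147² + 4×147×37)]/2 = 30.6 m/s
Subgeostrophic (V < V_g = 37 m/s), as expected around a low.

30.6 m/s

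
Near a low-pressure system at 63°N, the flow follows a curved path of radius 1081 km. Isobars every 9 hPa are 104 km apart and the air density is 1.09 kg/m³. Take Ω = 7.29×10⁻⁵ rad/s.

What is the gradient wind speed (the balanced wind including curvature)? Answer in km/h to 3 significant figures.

Coriolis parameter at 63°N:
f = 2Ω sin φ = 2 × 7.29×10⁻⁵ × sin 63° = 1.30×10⁻⁴ s⁻¹
Pressure gradient: |∂P/∂n| = 900 Pa / 104000 m = 8.65×10⁻³ Pa/m
Geostrophic speed: V_g = |∂P/∂n|/(fρ) = 8.65×10⁻³/(1.30×10⁻⁴ × 1.09) = 61.1 m/s
Around a low, centrifugal force acts outward with Coriolis, so pressure-gradient force balances both:
(1/ρ)|∂P/∂n| = fV + V²/R  →  V² + fR·V − fR·V_g = 0
With fR = 1.30×10⁻⁴ × 1081×10³ m = 140 m/s:
V = [−fR + √((fR)² + 4 fR V_g)]/2 = [−140 + √(140² + 4×140×61.1)]/2 = 46 m/s
Subgeostrophic (V < V_g = 61.1 m/s), as expected around a low.
Converting: 46 m/s × 3.6 = 166 km/h

166 km/h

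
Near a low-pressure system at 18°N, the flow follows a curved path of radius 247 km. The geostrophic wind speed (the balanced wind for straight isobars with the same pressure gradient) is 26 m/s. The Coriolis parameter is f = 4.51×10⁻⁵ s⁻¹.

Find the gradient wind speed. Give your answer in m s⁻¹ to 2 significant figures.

Around a low, centrifugal force acts outward with Coriolis, so pressure-gradient force balances both:
(1/ρ)|∂P/∂n| = fV + V²/R  →  V² + fR·V − fR·V_g = 0
With fR = 4.51×10⁻⁵ × 247×10³ m = 11.1 m/s:
V = [−fR + √((fR)² + 4 fR V_g)]/2 = [−11.1 + √(11.1² + 4×11.1×26)]/2 = 12.3 m/s
Subgeostrophic (V < V_g = 26 m/s), as expected around a low.

12 m s⁻¹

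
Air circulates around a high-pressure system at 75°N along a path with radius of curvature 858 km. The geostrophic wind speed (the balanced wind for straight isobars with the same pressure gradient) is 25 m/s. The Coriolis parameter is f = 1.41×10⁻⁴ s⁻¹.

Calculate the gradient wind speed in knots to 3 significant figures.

Around a high, pressure-gradient force acts outward with centrifugal, so Coriolis balances both:
fV = (1/ρ)|∂P/∂n| + V²/R  →  V² − fR·V + fR·V_g = 0
With fR = 1.41×10⁻⁴ × 858×10³ m = 121 m/s:
V = [fR − √((fR)² − 4 fR V_g)]/2 = [121 − √(121² − 4×121×25)]/2 = 35.3 m/s
Supergeostrophic (V > V_g = 25 m/s), as expected around a high.
Converting: 35.3 m/s × 1.944 = 68.6 knots

68.6 knots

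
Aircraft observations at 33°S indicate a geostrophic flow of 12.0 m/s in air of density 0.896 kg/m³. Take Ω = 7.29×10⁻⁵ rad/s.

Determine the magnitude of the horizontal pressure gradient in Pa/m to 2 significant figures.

Coriolis parameter at 33°S:
f = 2Ω sin φ = 2 × 7.29×10⁻⁵ × sin 33° = 7.94×10⁻⁵ s⁻¹
Geostrophic balance rearranged: |∂P/∂n| = f ρ V_g
|∂P/∂n| = 7.94×10⁻⁵ × 0.896 × 12.0 = 8.54×10⁻⁴ Pa/m

8.5×10⁻⁴ Pa/m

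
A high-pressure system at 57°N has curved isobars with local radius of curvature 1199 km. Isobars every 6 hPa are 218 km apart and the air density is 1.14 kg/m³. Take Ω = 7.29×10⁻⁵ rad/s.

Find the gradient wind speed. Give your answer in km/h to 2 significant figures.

85 km/h

Coriolis parameter at 57°N:
f = 2Ω sin φ = 2 × 7.29×10⁻⁵ × sin 57° = 1.22×10⁻⁴ s⁻¹
Pressure gradient: |∂P/∂n| = 600 Pa / 218000 m = 2.75×10⁻³ Pa/m
Geostrophic speed: V_g = |∂P/∂n|/(fρ) = 2.75×10⁻³/(1.22×10⁻⁴ × 1.14) = 19.7 m/s
Around a high, pressure-gradient force acts outward with centrifugal, so Coriolis balances both:
fV = (1/ρ)|∂P/∂n| + V²/R  →  V² − fR·V + fR·V_g = 0
With fR = 1.22×10⁻⁴ × 1199×10³ m = 147 m/s:
V = [fR − √((fR)² − 4 fR V_g)]/2 = [147 − √(147² − 4×147×19.7)]/2 = 23.5 m/s
Supergeostrophic (V > V_g = 19.7 m/s), as expected around a high.
Converting: 23.5 m/s × 3.6 = 85 km/h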